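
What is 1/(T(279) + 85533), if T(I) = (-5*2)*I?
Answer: 1/82743 ≈ 1.2086e-5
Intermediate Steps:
T(I) = -10*I
1/(T(279) + 85533) = 1/(-10*279 + 85533) = 1/(-2790 + 85533) = 1/82743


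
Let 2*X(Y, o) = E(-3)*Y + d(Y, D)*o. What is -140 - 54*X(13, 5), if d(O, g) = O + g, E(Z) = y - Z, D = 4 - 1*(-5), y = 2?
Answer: -4865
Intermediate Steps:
D = 9 (D = 4 + 5 = 9)
E(Z) = 2 - Z
X(Y, o) = 5*Y/2 + o*(9 + Y)/2 (X(Y, o) = ((2 - 1*(-3))*Y + (Y + 9)*o)/2 = ((2 + 3)*Y + (9 + Y)*o)/2 = (5*Y + o*(9 + Y))/2 = 5*Y/2 + o*(9 + Y)/2)
-140 - 54*X(13, 5) = -140 - 54*((5/2)*13 + (1/2)*5*(9 + 13)) = -140 - 54*(65/2 + (1/2)*5*22) = -140 - 54*(65/2 + 55) = -140 - 54*175/2 = -140 - 4725 = -4865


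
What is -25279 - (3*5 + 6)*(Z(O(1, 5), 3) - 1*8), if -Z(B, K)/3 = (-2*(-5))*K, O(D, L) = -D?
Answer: -23221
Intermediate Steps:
Z(B, K) = -30*K (Z(B, K) = -3*(-2*(-5))*K = -30*K)
-25279 - (3*5 + 6)*(Z(O(1, 5), 3) - 1*8) = -25279 - (3*5 + 6)*(-30*3 - 1*8) = -25279 - (15 + 6)*(-90 - 8) = -25279 - 21*(-98) = -25279 - 1*(-2058) = -25279 + 2058 = -23221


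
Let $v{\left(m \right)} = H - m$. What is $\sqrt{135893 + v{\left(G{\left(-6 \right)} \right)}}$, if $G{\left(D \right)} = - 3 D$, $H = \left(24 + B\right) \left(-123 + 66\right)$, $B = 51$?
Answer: $20 \sqrt{329} \approx 362.77$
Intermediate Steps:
$H = -4275$ ($H = \left(24 + 51\right) \left(-123 + 66\right) = 75 \left(-57\right) = -4275$)
$v{\left(m \right)} = -4275 - m$
$\sqrt{135893 + v{\left(G{\left(-6 \right)} \right)}} = \sqrt{135893 - \left(4275 - -18\right)} = \sqrt{135893 - 4293} = \sqrt{131600} = 20 \sqrt{329}$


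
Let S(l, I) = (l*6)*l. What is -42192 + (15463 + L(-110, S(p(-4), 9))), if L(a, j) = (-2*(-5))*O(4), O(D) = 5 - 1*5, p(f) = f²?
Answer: -26729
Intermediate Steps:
S(l, I) = 6*l² (S(l, I) = (6*l)*l = 6*l²)
O(D) = 0 (O(D) = 5 - 5 = 0)
L(a, j) = 0 (L(a, j) = -2*(-5)*0 = 10*0 = 0)
-42192 + (15463 + L(-110, S(p(-4), 9))) = -42192 + (15463 + 0) = -42192 + 15463 = -26729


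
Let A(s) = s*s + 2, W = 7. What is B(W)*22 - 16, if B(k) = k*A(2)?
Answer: 908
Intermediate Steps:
A(s) = 2 + s**2 (A(s) = s**2 + 2 = 2 + s**2)
B(k) = 6*k (B(k) = k*(2 + 2**2) = k*(2 + 4) = k*6 = 6*k)
B(W)*22 - 16 = (6*7)*22 - 16 = 42*22 - 16 = 924 - 16 = 908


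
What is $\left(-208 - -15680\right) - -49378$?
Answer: $64850$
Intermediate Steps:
$\left(-208 - -15680\right) - -49378 = \left(-208 + 15680\right) + 49378 = 15472 + 49378 = 64850$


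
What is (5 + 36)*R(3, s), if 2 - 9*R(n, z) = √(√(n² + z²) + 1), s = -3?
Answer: 82/9 - 41*√(1 + 3*√2)/9 ≈ -1.3197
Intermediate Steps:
R(n, z) = 2/9 - √(1 + √(n² + z²))/9 (R(n, z) = 2/9 - √(√(n² + z²) + 1)/9 = 2/9 - √(1 + √(n² + z²))/9)
(5 + 36)*R(3, s) = (5 + 36)*(2/9 - √(1 + √(3² + (-3)²))/9) = 41*(2/9 - √(1 + √(9 + 9))/9) = 41*(2/9 - √(1 + √18)/9) = 41*(2/9 - √(1 + 3*√2)/9) = 82/9 - 41*√(1 + 3*√2)/9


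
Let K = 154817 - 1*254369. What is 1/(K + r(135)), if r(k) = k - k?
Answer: -1/99552 ≈ -1.0045e-5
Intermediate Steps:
K = -99552 (K = 154817 - 254369 = -99552)
r(k) = 0
1/(K + r(135)) = 1/(-99552 + 0) = 1/(-99552) = -1/99552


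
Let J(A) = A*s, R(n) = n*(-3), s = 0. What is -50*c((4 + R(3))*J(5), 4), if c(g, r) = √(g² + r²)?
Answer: -200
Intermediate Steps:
R(n) = -3*n
J(A) = 0 (J(A) = A*0 = 0)
-50*c((4 + R(3))*J(5), 4) = -50*√(((4 - 3*3)*0)² + 4²) = -50*√(((4 - 9)*0)² + 16) = -50*√((-5*0)² + 16) = -50*√(0² + 16) = -50*√(0 + 16) = -50*√16 = -50*4 = -200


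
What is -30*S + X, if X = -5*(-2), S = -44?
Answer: 1330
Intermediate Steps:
X = 10
-30*S + X = -30*(-44) + 10 = 1320 + 10 = 1330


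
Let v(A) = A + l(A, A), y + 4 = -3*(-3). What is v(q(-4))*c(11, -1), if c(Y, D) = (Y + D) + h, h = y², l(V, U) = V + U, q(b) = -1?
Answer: -105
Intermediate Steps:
y = 5 (y = -4 - 3*(-3) = -4 + 9 = 5)
l(V, U) = U + V
h = 25 (h = 5² = 25)
c(Y, D) = 25 + D + Y (c(Y, D) = (Y + D) + 25 = (D + Y) + 25 = 25 + D + Y)
v(A) = 3*A (v(A) = A + (A + A) = A + 2*A = 3*A)
v(q(-4))*c(11, -1) = (3*(-1))*(25 - 1 + 11) = -3*35 = -105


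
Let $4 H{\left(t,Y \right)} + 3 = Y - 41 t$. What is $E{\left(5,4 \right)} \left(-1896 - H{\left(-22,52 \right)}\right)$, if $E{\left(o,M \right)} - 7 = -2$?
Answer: $- \frac{42675}{4} \approx -10669.0$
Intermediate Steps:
$E{\left(o,M \right)} = 5$ ($E{\left(o,M \right)} = 7 - 2 = 5$)
$H{\left(t,Y \right)} = - \frac{3}{4} - \frac{41 t}{4} + \frac{Y}{4}$ ($H{\left(t,Y \right)} = - \frac{3}{4} + \frac{Y - 41 t}{4} = - \frac{3}{4} + \left(- \frac{41 t}{4} + \frac{Y}{4}\right) = - \frac{3}{4} - \frac{41 t}{4} + \frac{Y}{4}$)
$E{\left(5,4 \right)} \left(-1896 - H{\left(-22,52 \right)}\right) = 5 \left(-1896 - \left(- \frac{3}{4} - - \frac{451}{2} + \frac{1}{4} \cdot 52\right)\right) = 5 \left(-1896 - \left(- \frac{3}{4} + \frac{451}{2} + 13\right)\right) = 5 \left(-1896 - \frac{951}{4}\right) = 5 \left(- \frac{8535}{4}\right) = - \frac{42675}{4}$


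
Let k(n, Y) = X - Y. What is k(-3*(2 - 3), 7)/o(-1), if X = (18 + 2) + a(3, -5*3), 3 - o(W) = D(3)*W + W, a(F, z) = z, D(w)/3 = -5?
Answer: 2/11 ≈ 0.18182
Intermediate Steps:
D(w) = -15 (D(w) = 3*(-5) = -15)
o(W) = 3 + 14*W (o(W) = 3 - (-15*W + W) = 3 - (-14)*W = 3 + 14*W)
X = 5 (X = (18 + 2) - 5*3 = 20 - 15 = 5)
k(n, Y) = 5 - Y
k(-3*(2 - 3), 7)/o(-1) = (5 - 1*7)/(3 + 14*(-1)) = (5 - 7)/(3 - 14) = -2/(-11) = -2*(-1/11) = 2/11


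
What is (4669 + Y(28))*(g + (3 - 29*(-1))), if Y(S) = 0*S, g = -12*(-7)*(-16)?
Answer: -6125728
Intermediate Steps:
g = -1344 (g = 84*(-16) = -1344)
Y(S) = 0
(4669 + Y(28))*(g + (3 - 29*(-1))) = (4669 + 0)*(-1344 + (3 - 29*(-1))) = 4669*(-1344 + (3 + 29)) = 4669*(-1344 + 32) = 4669*(-1312) = -6125728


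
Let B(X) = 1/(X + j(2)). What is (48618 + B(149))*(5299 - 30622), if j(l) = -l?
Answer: -60326535527/49 ≈ -1.2312e+9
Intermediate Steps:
B(X) = 1/(-2 + X) (B(X) = 1/(X - 1*2) = 1/(X - 2) = 1/(-2 + X))
(48618 + B(149))*(5299 - 30622) = (48618 + 1/(-2 + 149))*(5299 - 30622) = (48618 + 1/147)*(-25323) = (7146847/147)*(-25323) = -60326535527/49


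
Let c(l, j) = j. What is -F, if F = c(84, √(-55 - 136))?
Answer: -I*√191 ≈ -13.82*I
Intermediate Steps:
F = I*√191 (F = √(-55 - 136) = √(-191) = I*√191 ≈ 13.82*I)
-F = -I*√191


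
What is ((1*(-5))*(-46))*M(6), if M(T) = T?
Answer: 1380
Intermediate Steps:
((1*(-5))*(-46))*M(6) = ((1*(-5))*(-46))*6 = -5*(-46)*6 = 230*6 = 1380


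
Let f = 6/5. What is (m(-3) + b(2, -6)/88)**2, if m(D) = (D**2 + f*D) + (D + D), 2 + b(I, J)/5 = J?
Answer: 3364/3025 ≈ 1.1121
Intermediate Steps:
b(I, J) = -10 + 5*J
f = 6/5 (f = 6*(1/5) = 6/5 ≈ 1.2000)
m(D) = D**2 + 16*D/5 (m(D) = (D**2 + 6*D/5) + (D + D) = (D**2 + 6*D/5) + 2*D = D**2 + 16*D/5)
(m(-3) + b(2, -6)/88)**2 = ((1/5)*(-3)*(16 + 5*(-3)) + (-10 + 5*(-6))/88)**2 = ((1/5)*(-3)*(16 - 15) + (-10 - 30)*(1/88))**2 = ((1/5)*(-3)*1 - 40*1/88)**2 = (-3/5 - 5/11)**2 = (-58/55)**2 = 3364/3025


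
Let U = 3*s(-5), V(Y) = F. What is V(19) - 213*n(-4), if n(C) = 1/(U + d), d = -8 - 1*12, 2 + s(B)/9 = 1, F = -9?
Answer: -210/47 ≈ -4.4681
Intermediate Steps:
V(Y) = -9
s(B) = -9 (s(B) = -18 + 9*1 = -18 + 9 = -9)
U = -27 (U = 3*(-9) = -27)
d = -20 (d = -8 - 12 = -20)
n(C) = -1/47 (n(C) = 1/(-27 - 20) = 1/(-47) = -1/47)
V(19) - 213*n(-4) = -9 - 213*(-1/47) = -9 + 213/47 = -210/47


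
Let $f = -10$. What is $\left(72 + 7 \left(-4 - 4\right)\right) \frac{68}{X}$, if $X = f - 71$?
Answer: $- \frac{1088}{81} \approx -13.432$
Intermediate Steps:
$X = -81$ ($X = -10 - 71 = -81$)
$\left(72 + 7 \left(-4 - 4\right)\right) \frac{68}{X} = \left(72 + 7 \left(-4 - 4\right)\right) \frac{68}{-81} = \left(72 + 7 \left(-8\right)\right) 68 \left(- \frac{1}{81}\right) = \left(72 - 56\right) \left(- \frac{68}{81}\right) = 16 \left(- \frac{68}{81}\right) = - \frac{1088}{81}$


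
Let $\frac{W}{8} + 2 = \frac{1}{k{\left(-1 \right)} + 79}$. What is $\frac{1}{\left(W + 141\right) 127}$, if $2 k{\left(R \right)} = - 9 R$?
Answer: $\frac{167}{2653157} \approx 6.2944 \cdot 10^{-5}$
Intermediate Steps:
$k{\left(R \right)} = - \frac{9 R}{2}$ ($k{\left(R \right)} = \frac{\left(-9\right) R}{2} = - \frac{9 R}{2}$)
$W = - \frac{2656}{167}$ ($W = -16 + \frac{8}{\left(- \frac{9}{2}\right) \left(-1\right) + 79} = -16 + \frac{8}{\frac{9}{2} + 79} = -16 + \frac{8}{\frac{167}{2}} = -16 + 8 \cdot \frac{2}{167} = -16 + \frac{16}{167} = - \frac{2656}{167} \approx -15.904$)
$\frac{1}{\left(W + 141\right) 127} = \frac{1}{\left(- \frac{2656}{167} + 141\right) 127} = \frac{1}{\frac{20891}{167} \cdot 127} = \frac{1}{\frac{2653157}{167}} = \frac{167}{2653157}$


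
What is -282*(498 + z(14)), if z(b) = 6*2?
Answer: -143820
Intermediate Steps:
z(b) = 12
-282*(498 + z(14)) = -282*(498 + 12) = -282*510 = -143820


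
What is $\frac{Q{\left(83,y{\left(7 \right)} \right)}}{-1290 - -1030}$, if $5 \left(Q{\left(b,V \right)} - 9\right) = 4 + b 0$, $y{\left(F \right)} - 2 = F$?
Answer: $- \frac{49}{1300} \approx -0.037692$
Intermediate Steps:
$y{\left(F \right)} = 2 + F$
$Q{\left(b,V \right)} = \frac{49}{5}$ ($Q{\left(b,V \right)} = 9 + \frac{4 + b 0}{5} = 9 + \frac{4 + 0}{5} = 9 + \frac{1}{5} \cdot 4 = 9 + \frac{4}{5} = \frac{49}{5}$)
$\frac{Q{\left(83,y{\left(7 \right)} \right)}}{-1290 - -1030} = \frac{49}{5 \left(-1290 - -1030\right)} = \frac{49}{5 \left(-1290 + 1030\right)} = \frac{49}{5 \left(-260\right)} = \frac{49}{5} \left(- \frac{1}{260}\right) = - \frac{49}{1300}$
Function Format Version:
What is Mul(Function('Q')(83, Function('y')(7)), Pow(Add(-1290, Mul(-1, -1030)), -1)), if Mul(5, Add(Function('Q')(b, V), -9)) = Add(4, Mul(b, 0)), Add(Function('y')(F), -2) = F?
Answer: Rational(-49, 1300) ≈ -0.037692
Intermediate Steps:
Function('y')(F) = Add(2, F)
Function('Q')(b, V) = Rational(49, 5) (Function('Q')(b, V) = Add(9, Mul(Rational(1, 5), Add(4, Mul(b, 0)))) = Add(9, Mul(Rational(1, 5), Add(4, 0))) = Add(9, Mul(Rational(1, 5), 4)) = Add(9, Rational(4, 5)) = Rational(49, 5))
Mul(Function('Q')(83, Function('y')(7)), Pow(Add(-1290, Mul(-1, -1030)), -1)) = Mul(Rational(49, 5), Pow(Add(-1290, Mul(-1, -1030)), -1)) = Mul(Rational(49, 5), Pow(Add(-1290, 1030), -1)) = Mul(Rational(49, 5), Pow(-260, -1)) = Mul(Rational(49, 5), Rational(-1, 260)) = Rational(-49, 1300)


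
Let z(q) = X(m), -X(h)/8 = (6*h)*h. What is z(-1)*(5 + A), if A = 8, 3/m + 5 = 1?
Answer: -351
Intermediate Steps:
m = -3/4 (m = 3/(-5 + 1) = 3/(-4) = 3*(-1/4) = -3/4 ≈ -0.75000)
X(h) = -48*h**2 (X(h) = -8*6*h*h = -48*h**2)
z(q) = -27 (z(q) = -48*(-3/4)**2 = -48*9/16 = -27)
z(-1)*(5 + A) = -27*(5 + 8) = -27*13 = -351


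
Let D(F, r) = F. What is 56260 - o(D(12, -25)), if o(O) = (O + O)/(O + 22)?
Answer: 956408/17 ≈ 56259.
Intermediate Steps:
o(O) = 2*O/(22 + O) (o(O) = (2*O)/(22 + O) = 2*O/(22 + O))
56260 - o(D(12, -25)) = 56260 - 2*12/(22 + 12) = 56260 - 2*12/34 = 56260 - 1*12/17 = 56260 - 12/17 = 956408/17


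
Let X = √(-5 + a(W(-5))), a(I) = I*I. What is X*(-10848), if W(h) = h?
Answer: -21696*√5 ≈ -48514.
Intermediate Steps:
a(I) = I²
X = 2*√5 (X = √(-5 + (-5)²) = √(-5 + 25) = √20 = 2*√5 ≈ 4.4721)
X*(-10848) = (2*√5)*(-10848) = -21696*√5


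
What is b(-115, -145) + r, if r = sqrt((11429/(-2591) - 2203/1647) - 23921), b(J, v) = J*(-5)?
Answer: 575 + I*sqrt(48413134482805209)/1422459 ≈ 575.0 + 154.68*I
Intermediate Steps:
b(J, v) = -5*J
r = I*sqrt(48413134482805209)/1422459 (r = sqrt((11429*(-1/2591) - 2203*1/1647) - 23921) = sqrt((-11429/2591 - 2203/1647) - 23921) = sqrt(-24531536/4267377 - 23921) = sqrt(-102104456753/4267377) = I*sqrt(48413134482805209)/1422459 ≈ 154.68*I)
b(-115, -145) + r = -5*(-115) + I*sqrt(48413134482805209)/1422459 = 575 + I*sqrt(48413134482805209)/1422459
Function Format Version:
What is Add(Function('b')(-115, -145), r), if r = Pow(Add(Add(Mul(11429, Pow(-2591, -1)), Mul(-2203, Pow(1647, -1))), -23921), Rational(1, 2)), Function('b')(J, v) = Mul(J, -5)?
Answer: Add(575, Mul(Rational(1, 1422459), I, Pow(48413134482805209, Rational(1, 2)))) ≈ Add(575.00, Mul(154.68, I))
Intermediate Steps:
Function('b')(J, v) = Mul(-5, J)
r = Mul(Rational(1, 1422459), I, Pow(48413134482805209, Rational(1, 2))) (r = Pow(Add(Add(Mul(11429, Rational(-1, 2591)), Mul(-2203, Rational(1, 1647))), -23921), Rational(1, 2)) = Pow(Add(Add(Rational(-11429, 2591), Rational(-2203, 1647)), -23921), Rational(1, 2)) = Pow(Add(Rational(-24531536, 4267377), -23921), Rational(1, 2)) = Pow(Rational(-102104456753, 4267377), Rational(1, 2)) = Mul(Rational(1, 1422459), I, Pow(48413134482805209, Rational(1, 2))) ≈ Mul(154.68, I))
Add(Function('b')(-115, -145), r) = Add(Mul(-5, -115), Mul(Rational(1, 1422459), I, Pow(48413134482805209, Rational(1, 2)))) = Add(575, Mul(Rational(1, 1422459), I, Pow(48413134482805209, Rational(1, 2))))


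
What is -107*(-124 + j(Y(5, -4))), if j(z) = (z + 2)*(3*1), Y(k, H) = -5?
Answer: 14231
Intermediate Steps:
j(z) = 6 + 3*z (j(z) = (2 + z)*3 = 6 + 3*z)
-107*(-124 + j(Y(5, -4))) = -107*(-124 + (6 + 3*(-5))) = -107*(-124 + (6 - 15)) = -107*(-124 - 9) = -107*(-133) = 14231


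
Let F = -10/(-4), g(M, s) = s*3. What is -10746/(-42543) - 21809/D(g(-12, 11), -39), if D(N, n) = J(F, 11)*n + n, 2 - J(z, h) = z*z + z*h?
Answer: -406636954/22675419 ≈ -17.933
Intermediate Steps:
g(M, s) = 3*s
F = 5/2 (F = -10*(-¼) = 5/2 ≈ 2.5000)
J(z, h) = 2 - z² - h*z (J(z, h) = 2 - (z*z + z*h) = 2 - (z² + h*z) = 2 + (-z² - h*z) = 2 - z² - h*z)
D(N, n) = -123*n/4 (D(N, n) = (2 - (5/2)² - 1*11*5/2)*n + n = (2 - 1*25/4 - 55/2)*n + n = (2 - 25/4 - 55/2)*n + n = -127*n/4 + n = -123*n/4)
-10746/(-42543) - 21809/D(g(-12, 11), -39) = -10746/(-42543) - 21809/((-123/4*(-39))) = -10746*(-1/42543) - 21809/4797/4 = 1194/4727 - 21809*4/4797 = 1194/4727 - 87236/4797 = -406636954/22675419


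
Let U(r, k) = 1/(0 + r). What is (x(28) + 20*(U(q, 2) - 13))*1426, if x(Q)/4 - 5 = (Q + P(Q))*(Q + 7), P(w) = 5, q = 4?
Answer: 6253010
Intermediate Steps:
U(r, k) = 1/r
x(Q) = 20 + 4*(5 + Q)*(7 + Q) (x(Q) = 20 + 4*((Q + 5)*(Q + 7)) = 20 + 4*((5 + Q)*(7 + Q)) = 20 + 4*(5 + Q)*(7 + Q))
(x(28) + 20*(U(q, 2) - 13))*1426 = ((160 + 4*28**2 + 48*28) + 20*(1/4 - 13))*1426 = ((160 + 4*784 + 1344) + 20*(1/4 - 13))*1426 = ((160 + 3136 + 1344) + 20*(-51/4))*1426 = (4640 - 255)*1426 = 4385*1426 = 6253010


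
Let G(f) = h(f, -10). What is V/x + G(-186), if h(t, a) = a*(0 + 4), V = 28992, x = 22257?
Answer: -287096/7419 ≈ -38.697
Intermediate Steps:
h(t, a) = 4*a (h(t, a) = a*4 = 4*a)
G(f) = -40 (G(f) = 4*(-10) = -40)
V/x + G(-186) = 28992/22257 - 40 = 28992*(1/22257) - 40 = 9664/7419 - 40 = -287096/7419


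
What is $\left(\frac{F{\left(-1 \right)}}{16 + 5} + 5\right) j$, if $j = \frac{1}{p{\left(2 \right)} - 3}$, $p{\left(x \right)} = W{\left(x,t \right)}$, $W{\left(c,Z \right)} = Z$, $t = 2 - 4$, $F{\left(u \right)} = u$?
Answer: $- \frac{104}{105} \approx -0.99048$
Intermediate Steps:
$t = -2$
$p{\left(x \right)} = -2$
$j = - \frac{1}{5}$ ($j = \frac{1}{-2 - 3} = \frac{1}{-5} = - \frac{1}{5} \approx -0.2$)
$\left(\frac{F{\left(-1 \right)}}{16 + 5} + 5\right) j = \left(- \frac{1}{16 + 5} + 5\right) \left(- \frac{1}{5}\right) = \left(- \frac{1}{21} + 5\right) \left(- \frac{1}{5}\right) = \frac{104}{21} \left(- \frac{1}{5}\right) = - \frac{104}{105}$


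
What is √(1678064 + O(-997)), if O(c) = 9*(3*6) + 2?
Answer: 2*√419557 ≈ 1295.5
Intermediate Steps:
O(c) = 164 (O(c) = 9*18 + 2 = 162 + 2 = 164)
√(1678064 + O(-997)) = √(1678064 + 164) = √1678228 = 2*√419557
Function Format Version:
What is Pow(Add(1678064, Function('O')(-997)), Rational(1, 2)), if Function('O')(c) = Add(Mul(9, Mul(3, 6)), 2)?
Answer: Mul(2, Pow(419557, Rational(1, 2))) ≈ 1295.5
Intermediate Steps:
Function('O')(c) = 164 (Function('O')(c) = Add(Mul(9, 18), 2) = Add(162, 2) = 164)
Pow(Add(1678064, Function('O')(-997)), Rational(1, 2)) = Pow(Add(1678064, 164), Rational(1, 2)) = Pow(1678228, Rational(1, 2)) = Mul(2, Pow(419557, Rational(1, 2)))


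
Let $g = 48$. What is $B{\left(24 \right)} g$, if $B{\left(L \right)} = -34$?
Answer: $-1632$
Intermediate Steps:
$B{\left(24 \right)} g = \left(-34\right) 48 = -1632$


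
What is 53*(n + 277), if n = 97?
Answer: 19822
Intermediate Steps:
53*(n + 277) = 53*(97 + 277) = 53*374 = 19822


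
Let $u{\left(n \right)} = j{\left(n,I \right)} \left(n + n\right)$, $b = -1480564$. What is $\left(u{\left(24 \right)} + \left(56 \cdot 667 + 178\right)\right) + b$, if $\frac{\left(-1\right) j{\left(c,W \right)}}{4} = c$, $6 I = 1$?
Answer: $-1447642$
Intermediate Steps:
$I = \frac{1}{6}$ ($I = \frac{1}{6} \cdot 1 = \frac{1}{6} \approx 0.16667$)
$j{\left(c,W \right)} = - 4 c$
$u{\left(n \right)} = - 8 n^{2}$ ($u{\left(n \right)} = - 4 n \left(n + n\right) = - 4 n 2 n = - 8 n^{2}$)
$\left(u{\left(24 \right)} + \left(56 \cdot 667 + 178\right)\right) + b = \left(- 8 \cdot 24^{2} + \left(56 \cdot 667 + 178\right)\right) - 1480564 = \left(\left(-8\right) 576 + \left(37352 + 178\right)\right) - 1480564 = \left(-4608 + 37530\right) - 1480564 = 32922 - 1480564 = -1447642$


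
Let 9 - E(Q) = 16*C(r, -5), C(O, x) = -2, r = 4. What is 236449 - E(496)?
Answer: 236408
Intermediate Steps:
E(Q) = 41 (E(Q) = 9 - 16*(-2) = 9 - 1*(-32) = 9 + 32 = 41)
236449 - E(496) = 236449 - 1*41 = 236449 - 41 = 236408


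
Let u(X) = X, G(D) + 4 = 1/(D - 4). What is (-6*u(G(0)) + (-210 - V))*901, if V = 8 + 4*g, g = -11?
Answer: -267597/2 ≈ -1.3380e+5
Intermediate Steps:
V = -36 (V = 8 + 4*(-11) = 8 - 44 = -36)
G(D) = -4 + 1/(-4 + D) (G(D) = -4 + 1/(D - 4) = -4 + 1/(-4 + D))
(-6*u(G(0)) + (-210 - V))*901 = (-6*(17 - 4*0)/(-4 + 0) + (-210 - 1*(-36)))*901 = (-6*(17 + 0)/(-4) + (-210 + 36))*901 = (-(-3)*17/2 - 174)*901 = (-6*(-17/4) - 174)*901 = (51/2 - 174)*901 = -297/2*901 = -267597/2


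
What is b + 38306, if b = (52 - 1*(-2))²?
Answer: 41222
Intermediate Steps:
b = 2916 (b = (52 + 2)² = 54² = 2916)
b + 38306 = 2916 + 38306 = 41222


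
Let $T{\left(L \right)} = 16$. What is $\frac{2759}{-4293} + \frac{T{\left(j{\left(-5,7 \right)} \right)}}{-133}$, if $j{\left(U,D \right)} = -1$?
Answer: $- \frac{435635}{570969} \approx -0.76297$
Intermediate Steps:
$\frac{2759}{-4293} + \frac{T{\left(j{\left(-5,7 \right)} \right)}}{-133} = \frac{2759}{-4293} + \frac{16}{-133} = 2759 \left(- \frac{1}{4293}\right) + 16 \left(- \frac{1}{133}\right) = - \frac{2759}{4293} - \frac{16}{133} = - \frac{435635}{570969}$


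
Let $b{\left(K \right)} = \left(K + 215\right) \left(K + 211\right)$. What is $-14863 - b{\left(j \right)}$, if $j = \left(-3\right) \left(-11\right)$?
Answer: $-75375$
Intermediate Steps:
$j = 33$
$b{\left(K \right)} = \left(211 + K\right) \left(215 + K\right)$ ($b{\left(K \right)} = \left(215 + K\right) \left(211 + K\right) = \left(211 + K\right) \left(215 + K\right)$)
$-14863 - b{\left(j \right)} = -14863 - \left(45365 + 33^{2} + 426 \cdot 33\right) = -14863 - \left(45365 + 1089 + 14058\right) = -14863 - 60512 = -75375$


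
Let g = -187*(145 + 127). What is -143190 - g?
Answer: -92326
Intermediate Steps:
g = -50864 (g = -187*272 = -50864)
-143190 - g = -143190 - 1*(-50864) = -143190 + 50864 = -92326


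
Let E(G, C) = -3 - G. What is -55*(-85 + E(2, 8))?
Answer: 4950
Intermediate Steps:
-55*(-85 + E(2, 8)) = -55*(-85 + (-3 - 1*2)) = -55*(-85 + (-3 - 2)) = -55*(-85 - 5) = -55*(-90) = 4950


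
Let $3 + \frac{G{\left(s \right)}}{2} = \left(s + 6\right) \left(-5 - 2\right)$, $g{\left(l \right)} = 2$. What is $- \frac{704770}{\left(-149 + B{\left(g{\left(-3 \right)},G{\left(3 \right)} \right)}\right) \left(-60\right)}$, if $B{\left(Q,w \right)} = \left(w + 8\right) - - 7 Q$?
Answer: $- \frac{70477}{1554} \approx -45.352$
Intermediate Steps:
$G{\left(s \right)} = -90 - 14 s$ ($G{\left(s \right)} = -6 + 2 \left(s + 6\right) \left(-5 - 2\right) = -6 + 2 \left(6 + s\right) \left(-7\right) = -6 + 2 \left(-42 - 7 s\right) = -6 - \left(84 + 14 s\right) = -90 - 14 s$)
$B{\left(Q,w \right)} = 8 + w + 7 Q$ ($B{\left(Q,w \right)} = \left(8 + w\right) + 7 Q = 8 + w + 7 Q$)
$- \frac{704770}{\left(-149 + B{\left(g{\left(-3 \right)},G{\left(3 \right)} \right)}\right) \left(-60\right)} = - \frac{704770}{\left(-149 + \left(8 - 132 + 7 \cdot 2\right)\right) \left(-60\right)} = - \frac{704770}{\left(-149 + \left(8 - 132 + 14\right)\right) \left(-60\right)} = - \frac{704770}{\left(-149 - 110\right) \left(-60\right)} = - \frac{704770}{\left(-259\right) \left(-60\right)} = - \frac{704770}{15540} = \left(-704770\right) \frac{1}{15540} = - \frac{70477}{1554}$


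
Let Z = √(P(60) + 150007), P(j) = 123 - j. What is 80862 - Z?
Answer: 80862 - √150070 ≈ 80475.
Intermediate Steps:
Z = √150070 (Z = √((123 - 1*60) + 150007) = √((123 - 60) + 150007) = √(63 + 150007) = √150070 ≈ 387.39)
80862 - Z = 80862 - √150070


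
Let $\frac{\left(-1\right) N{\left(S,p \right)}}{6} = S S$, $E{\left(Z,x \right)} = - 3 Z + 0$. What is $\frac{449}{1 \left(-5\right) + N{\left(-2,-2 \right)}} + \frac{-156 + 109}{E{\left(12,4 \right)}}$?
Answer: $- \frac{14801}{1044} \approx -14.177$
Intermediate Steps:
$E{\left(Z,x \right)} = - 3 Z$
$N{\left(S,p \right)} = - 6 S^{2}$ ($N{\left(S,p \right)} = - 6 S S = - 6 S^{2}$)
$\frac{449}{1 \left(-5\right) + N{\left(-2,-2 \right)}} + \frac{-156 + 109}{E{\left(12,4 \right)}} = \frac{449}{1 \left(-5\right) - 6 \left(-2\right)^{2}} + \frac{-156 + 109}{\left(-3\right) 12} = \frac{449}{-5 - 24} - \frac{47}{-36} = \frac{449}{-5 - 24} - - \frac{47}{36} = \frac{449}{-29} + \frac{47}{36} = 449 \left(- \frac{1}{29}\right) + \frac{47}{36} = - \frac{449}{29} + \frac{47}{36} = - \frac{14801}{1044}$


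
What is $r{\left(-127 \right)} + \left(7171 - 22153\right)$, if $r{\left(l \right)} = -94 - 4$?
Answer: $-15080$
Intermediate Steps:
$r{\left(l \right)} = -98$
$r{\left(-127 \right)} + \left(7171 - 22153\right) = -98 + \left(7171 - 22153\right) = -98 - 14982 = -15080$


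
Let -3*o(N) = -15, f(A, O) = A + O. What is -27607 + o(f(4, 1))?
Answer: -27602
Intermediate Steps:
o(N) = 5 (o(N) = -1/3*(-15) = 5)
-27607 + o(f(4, 1)) = -27607 + 5 = -27602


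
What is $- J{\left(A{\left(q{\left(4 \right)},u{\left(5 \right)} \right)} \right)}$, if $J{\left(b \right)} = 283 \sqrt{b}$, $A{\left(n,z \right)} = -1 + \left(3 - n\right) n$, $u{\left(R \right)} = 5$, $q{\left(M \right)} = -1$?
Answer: $- 283 i \sqrt{5} \approx - 632.81 i$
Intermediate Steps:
$A{\left(n,z \right)} = -1 + n \left(3 - n\right)$
$- J{\left(A{\left(q{\left(4 \right)},u{\left(5 \right)} \right)} \right)} = - 283 \sqrt{-1 - \left(-1\right)^{2} + 3 \left(-1\right)} = - 283 \sqrt{-1 - 1 - 3} = - 283 \sqrt{-5} = - 283 i \sqrt{5}$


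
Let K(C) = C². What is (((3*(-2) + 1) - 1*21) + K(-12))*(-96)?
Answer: -11328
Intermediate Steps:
(((3*(-2) + 1) - 1*21) + K(-12))*(-96) = (((3*(-2) + 1) - 1*21) + (-12)²)*(-96) = (((-6 + 1) - 21) + 144)*(-96) = ((-5 - 21) + 144)*(-96) = (-26 + 144)*(-96) = 118*(-96) = -11328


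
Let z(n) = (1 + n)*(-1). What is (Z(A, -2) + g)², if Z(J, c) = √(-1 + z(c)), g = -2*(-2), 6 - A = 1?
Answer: 16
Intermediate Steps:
A = 5 (A = 6 - 1*1 = 6 - 1 = 5)
g = 4
z(n) = -1 - n
Z(J, c) = √(-2 - c) (Z(J, c) = √(-1 + (-1 - c)) = √(-2 - c))
(Z(A, -2) + g)² = (√(-2 - 1*(-2)) + 4)² = (√(-2 + 2) + 4)² = (√0 + 4)² = (0 + 4)² = 4² = 16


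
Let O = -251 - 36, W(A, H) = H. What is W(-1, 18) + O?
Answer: -269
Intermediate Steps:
O = -287
W(-1, 18) + O = 18 - 287 = -269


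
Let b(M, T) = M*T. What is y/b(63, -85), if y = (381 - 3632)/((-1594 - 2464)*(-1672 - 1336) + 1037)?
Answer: 3251/65371167855 ≈ 4.9731e-8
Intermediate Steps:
y = -3251/12207501 (y = -3251/(-4058*(-3008) + 1037) = -3251/(12206464 + 1037) = -3251/12207501 ≈ -0.00026631)
y/b(63, -85) = -3251/(12207501*(63*(-85))) = -3251/12207501/(-5355) = -3251/12207501*(-1/5355) = 3251/65371167855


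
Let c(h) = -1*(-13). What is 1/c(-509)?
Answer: 1/13 ≈ 0.076923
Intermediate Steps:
c(h) = 13
1/c(-509) = 1/13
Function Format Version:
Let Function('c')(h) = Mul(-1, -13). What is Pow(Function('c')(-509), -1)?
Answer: Rational(1, 13) ≈ 0.076923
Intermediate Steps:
Function('c')(h) = 13
Pow(Function('c')(-509), -1) = Pow(13, -1) = Rational(1, 13)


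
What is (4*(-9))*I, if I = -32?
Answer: 1152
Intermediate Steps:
(4*(-9))*I = (4*(-9))*(-32) = -36*(-32) = 1152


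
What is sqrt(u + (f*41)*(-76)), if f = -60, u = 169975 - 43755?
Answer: 2*sqrt(78295) ≈ 559.63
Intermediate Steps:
u = 126220
sqrt(u + (f*41)*(-76)) = sqrt(126220 - 60*41*(-76)) = sqrt(126220 - 2460*(-76)) = sqrt(126220 + 186960) = sqrt(313180) = 2*sqrt(78295)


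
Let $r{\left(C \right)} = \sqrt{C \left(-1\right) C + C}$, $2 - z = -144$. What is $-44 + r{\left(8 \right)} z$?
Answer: $-44 + 292 i \sqrt{14} \approx -44.0 + 1092.6 i$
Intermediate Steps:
$z = 146$ ($z = 2 - -144 = 2 + 144 = 146$)
$r{\left(C \right)} = \sqrt{C - C^{2}}$ ($r{\left(C \right)} = \sqrt{- C C + C} = \sqrt{- C^{2} + C} = \sqrt{C - C^{2}}$)
$-44 + r{\left(8 \right)} z = -44 + \sqrt{8 \left(1 - 8\right)} 146 = -44 + \sqrt{8 \left(-7\right)} 146 = -44 + \sqrt{-56} \cdot 146 = -44 + 2 i \sqrt{14} \cdot 146 = -44 + 292 i \sqrt{14}$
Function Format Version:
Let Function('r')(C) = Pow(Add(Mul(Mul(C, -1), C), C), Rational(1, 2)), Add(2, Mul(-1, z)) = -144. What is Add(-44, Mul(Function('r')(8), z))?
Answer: Add(-44, Mul(292, I, Pow(14, Rational(1, 2)))) ≈ Add(-44.000, Mul(1092.6, I))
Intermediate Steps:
z = 146 (z = Add(2, Mul(-1, -144)) = Add(2, 144) = 146)
Function('r')(C) = Pow(Add(C, Mul(-1, Pow(C, 2))), Rational(1, 2)) (Function('r')(C) = Pow(Add(Mul(Mul(-1, C), C), C), Rational(1, 2)) = Pow(Add(Mul(-1, Pow(C, 2)), C), Rational(1, 2)) = Pow(Add(C, Mul(-1, Pow(C, 2))), Rational(1, 2)))
Add(-44, Mul(Function('r')(8), z)) = Add(-44, Mul(Pow(Mul(8, Add(1, Mul(-1, 8))), Rational(1, 2)), 146)) = Add(-44, Mul(Pow(Mul(8, Add(1, -8)), Rational(1, 2)), 146)) = Add(-44, Mul(Pow(Mul(8, -7), Rational(1, 2)), 146)) = Add(-44, Mul(Pow(-56, Rational(1, 2)), 146)) = Add(-44, Mul(Mul(2, I, Pow(14, Rational(1, 2))), 146)) = Add(-44, Mul(292, I, Pow(14, Rational(1, 2))))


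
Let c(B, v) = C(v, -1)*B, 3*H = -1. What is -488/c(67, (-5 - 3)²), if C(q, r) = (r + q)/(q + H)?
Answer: -93208/12663 ≈ -7.3607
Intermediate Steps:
H = -⅓ (H = (⅓)*(-1) = -⅓ ≈ -0.33333)
C(q, r) = (q + r)/(-⅓ + q) (C(q, r) = (r + q)/(q - ⅓) = (q + r)/(-⅓ + q))
c(B, v) = 3*B*(-1 + v)/(-1 + 3*v) (c(B, v) = (3*(v - 1)/(-1 + 3*v))*B = (3*(-1 + v)/(-1 + 3*v))*B = 3*B*(-1 + v)/(-1 + 3*v))
-488/c(67, (-5 - 3)²) = -488*(-1 + 3*(-5 - 3)²)/(201*(-1 + (-5 - 3)²)) = -488*(-1 + 3*(-8)²)/(201*(-1 + (-8)²)) = -488*(-1 + 3*64)/(201*(-1 + 64)) = -488/(3*67*63/(-1 + 192)) = -488/(3*67*63/191) = -488/(3*67*(1/191)*63) = -488/12663/191 = -488*191/12663 = -93208/12663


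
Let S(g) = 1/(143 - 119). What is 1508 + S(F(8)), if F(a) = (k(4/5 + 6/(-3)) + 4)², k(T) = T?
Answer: 36193/24 ≈ 1508.0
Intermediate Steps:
F(a) = 196/25 (F(a) = ((4/5 + 6/(-3)) + 4)² = ((4*(⅕) + 6*(-⅓)) + 4)² = ((⅘ - 2) + 4)² = (-6/5 + 4)² = (14/5)² = 196/25)
S(g) = 1/24
1508 + S(F(8)) = 1508 + 1/24 = 36193/24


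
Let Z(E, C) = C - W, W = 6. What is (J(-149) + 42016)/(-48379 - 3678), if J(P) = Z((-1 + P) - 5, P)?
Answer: -41861/52057 ≈ -0.80414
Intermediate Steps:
Z(E, C) = -6 + C (Z(E, C) = C - 1*6 = C - 6 = -6 + C)
J(P) = -6 + P
(J(-149) + 42016)/(-48379 - 3678) = ((-6 - 149) + 42016)/(-48379 - 3678) = (-155 + 42016)/(-52057) = 41861*(-1/52057) = -41861/52057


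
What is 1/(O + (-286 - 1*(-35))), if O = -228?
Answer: -1/479 ≈ -0.0020877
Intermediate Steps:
1/(O + (-286 - 1*(-35))) = 1/(-228 + (-286 - 1*(-35))) = 1/(-228 + (-286 + 35)) = 1/(-228 - 251) = 1/(-479) = -1/479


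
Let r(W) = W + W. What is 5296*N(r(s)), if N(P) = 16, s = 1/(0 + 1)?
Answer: 84736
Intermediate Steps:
s = 1 (s = 1/1 = 1)
r(W) = 2*W
5296*N(r(s)) = 5296*16 = 84736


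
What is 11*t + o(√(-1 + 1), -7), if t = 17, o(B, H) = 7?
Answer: 194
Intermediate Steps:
11*t + o(√(-1 + 1), -7) = 11*17 + 7 = 187 + 7 = 194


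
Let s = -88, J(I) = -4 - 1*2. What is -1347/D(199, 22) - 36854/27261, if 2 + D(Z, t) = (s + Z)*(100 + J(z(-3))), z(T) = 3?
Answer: -421181495/284386752 ≈ -1.4810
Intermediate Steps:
J(I) = -6 (J(I) = -4 - 2 = -6)
D(Z, t) = -8274 + 94*Z (D(Z, t) = -2 + (-88 + Z)*(100 - 6) = -2 + (-88 + Z)*94 = -2 + (-8272 + 94*Z) = -8274 + 94*Z)
-1347/D(199, 22) - 36854/27261 = -1347/(-8274 + 94*199) - 36854/27261 = -1347/(-8274 + 18706) - 36854*1/27261 = -1347/10432 - 36854/27261 = -421181495/284386752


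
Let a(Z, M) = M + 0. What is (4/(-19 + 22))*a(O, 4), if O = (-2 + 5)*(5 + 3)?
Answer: 16/3 ≈ 5.3333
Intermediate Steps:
O = 24 (O = 3*8 = 24)
a(Z, M) = M
(4/(-19 + 22))*a(O, 4) = (4/(-19 + 22))*4 = (4/3)*4 = 16/3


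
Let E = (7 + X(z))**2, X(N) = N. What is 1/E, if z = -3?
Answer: 1/16 ≈ 0.062500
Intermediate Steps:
E = 16 (E = (7 - 3)**2 = 4**2 = 16)
1/E = 1/16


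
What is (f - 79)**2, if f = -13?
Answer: 8464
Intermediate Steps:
(f - 79)**2 = (-13 - 79)**2 = (-92)**2 = 8464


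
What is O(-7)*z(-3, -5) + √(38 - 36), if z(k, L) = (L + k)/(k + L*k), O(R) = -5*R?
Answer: -70/3 + √2 ≈ -21.919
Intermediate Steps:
z(k, L) = (L + k)/(k + L*k)
O(-7)*z(-3, -5) + √(38 - 36) = (-5*(-7))*((-5 - 3)/((-3)*(1 - 5))) + √(38 - 36) = 35*(-⅓*(-8)/(-4)) + √2 = 35*(-⅓*(-¼)*(-8)) + √2 = 35*(-⅔) + √2 = -70/3 + √2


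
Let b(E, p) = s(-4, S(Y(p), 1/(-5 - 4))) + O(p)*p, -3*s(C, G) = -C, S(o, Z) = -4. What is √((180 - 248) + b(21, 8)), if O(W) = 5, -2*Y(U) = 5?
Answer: 2*I*√66/3 ≈ 5.416*I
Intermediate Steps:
Y(U) = -5/2 (Y(U) = -½*5 = -5/2)
s(C, G) = C/3 (s(C, G) = -(-1)*C/3 = C/3)
b(E, p) = -4/3 + 5*p (b(E, p) = (⅓)*(-4) + 5*p = -4/3 + 5*p)
√((180 - 248) + b(21, 8)) = √((180 - 248) + (-4/3 + 5*8)) = √(-68 + (-4/3 + 40)) = √(-68 + 116/3) = √(-88/3) = 2*I*√66/3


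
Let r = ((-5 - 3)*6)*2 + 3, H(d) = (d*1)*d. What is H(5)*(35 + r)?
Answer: -1450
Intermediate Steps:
H(d) = d² (H(d) = d*d = d²)
r = -93 (r = -8*6*2 + 3 = -48*2 + 3 = -96 + 3 = -93)
H(5)*(35 + r) = 5²*(35 - 93) = 25*(-58) = -1450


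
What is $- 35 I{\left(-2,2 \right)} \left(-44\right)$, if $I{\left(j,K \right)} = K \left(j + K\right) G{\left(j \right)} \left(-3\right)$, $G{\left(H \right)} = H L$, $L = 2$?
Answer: $0$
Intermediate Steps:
$G{\left(H \right)} = 2 H$ ($G{\left(H \right)} = H 2 = 2 H$)
$I{\left(j,K \right)} = - 6 K j \left(K + j\right)$ ($I{\left(j,K \right)} = K \left(j + K\right) 2 j \left(-3\right) = K \left(K + j\right) 2 j \left(-3\right) = 2 K j \left(K + j\right) \left(-3\right) = - 6 K j \left(K + j\right)$)
$- 35 I{\left(-2,2 \right)} \left(-44\right) = - 35 \left(\left(-6\right) 2 \left(-2\right) \left(2 - 2\right)\right) \left(-44\right) = - 35 \left(\left(-6\right) 2 \left(-2\right) 0\right) \left(-44\right) = \left(-35\right) 0 \left(-44\right) = 0 \left(-44\right) = 0$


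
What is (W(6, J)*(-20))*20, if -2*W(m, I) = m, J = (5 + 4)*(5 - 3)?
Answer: 1200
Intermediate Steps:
J = 18 (J = 9*2 = 18)
W(m, I) = -m/2
(W(6, J)*(-20))*20 = (-½*6*(-20))*20 = -3*(-20)*20 = 60*20 = 1200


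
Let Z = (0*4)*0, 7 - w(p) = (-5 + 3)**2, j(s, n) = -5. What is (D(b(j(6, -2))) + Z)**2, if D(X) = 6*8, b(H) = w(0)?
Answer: 2304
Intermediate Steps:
w(p) = 3 (w(p) = 7 - (-5 + 3)**2 = 7 - 1*(-2)**2 = 7 - 1*4 = 7 - 4 = 3)
b(H) = 3
Z = 0 (Z = 0*0 = 0)
D(X) = 48
(D(b(j(6, -2))) + Z)**2 = (48 + 0)**2 = 48**2 = 2304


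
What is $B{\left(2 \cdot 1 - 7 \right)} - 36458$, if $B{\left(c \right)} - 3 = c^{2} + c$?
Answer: $-36435$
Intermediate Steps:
$B{\left(c \right)} = 3 + c + c^{2}$ ($B{\left(c \right)} = 3 + \left(c^{2} + c\right) = 3 + \left(c + c^{2}\right) = 3 + c + c^{2}$)
$B{\left(2 \cdot 1 - 7 \right)} - 36458 = \left(3 + \left(2 \cdot 1 - 7\right) + \left(2 \cdot 1 - 7\right)^{2}\right) - 36458 = \left(3 + \left(2 - 7\right) + \left(2 - 7\right)^{2}\right) - 36458 = \left(3 - 5 + \left(-5\right)^{2}\right) - 36458 = \left(3 - 5 + 25\right) - 36458 = 23 - 36458 = -36435$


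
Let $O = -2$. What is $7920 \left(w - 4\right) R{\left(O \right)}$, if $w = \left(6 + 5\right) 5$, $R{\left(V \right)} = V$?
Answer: $-807840$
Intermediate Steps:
$w = 55$ ($w = 11 \cdot 5 = 55$)
$7920 \left(w - 4\right) R{\left(O \right)} = 7920 \left(55 - 4\right) \left(-2\right) = 7920 \cdot 51 \left(-2\right) = 7920 \left(-102\right) = -807840$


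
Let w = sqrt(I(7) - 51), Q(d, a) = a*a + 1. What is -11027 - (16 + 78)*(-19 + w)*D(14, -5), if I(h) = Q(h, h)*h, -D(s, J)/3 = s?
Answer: -86039 + 3948*sqrt(299) ≈ -17772.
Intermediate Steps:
Q(d, a) = 1 + a**2 (Q(d, a) = a**2 + 1 = 1 + a**2)
D(s, J) = -3*s
I(h) = h*(1 + h**2) (I(h) = (1 + h**2)*h = h*(1 + h**2))
w = sqrt(299) (w = sqrt((7 + 7**3) - 51) = sqrt((7 + 343) - 51) = sqrt(350 - 51) = sqrt(299) ≈ 17.292)
-11027 - (16 + 78)*(-19 + w)*D(14, -5) = -11027 - (16 + 78)*(-19 + sqrt(299))*(-3*14) = -11027 - 94*(-19 + sqrt(299))*(-42) = -11027 - (-1786 + 94*sqrt(299))*(-42) = -11027 - (75012 - 3948*sqrt(299)) = -11027 + (-75012 + 3948*sqrt(299)) = -86039 + 3948*sqrt(299)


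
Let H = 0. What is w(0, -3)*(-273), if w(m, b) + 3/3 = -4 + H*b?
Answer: 1365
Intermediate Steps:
w(m, b) = -5 (w(m, b) = -1 + (-4 + 0*b) = -1 + (-4 + 0) = -1 - 4 = -5)
w(0, -3)*(-273) = -5*(-273) = 1365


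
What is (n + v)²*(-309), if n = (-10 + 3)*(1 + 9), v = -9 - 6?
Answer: -2232525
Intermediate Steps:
v = -15
n = -70 (n = -7*10 = -70)
(n + v)²*(-309) = (-70 - 15)²*(-309) = (-85)²*(-309) = 7225*(-309) = -2232525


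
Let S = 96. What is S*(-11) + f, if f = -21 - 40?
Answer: -1117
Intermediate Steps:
f = -61
S*(-11) + f = 96*(-11) - 61 = -1056 - 61 = -1117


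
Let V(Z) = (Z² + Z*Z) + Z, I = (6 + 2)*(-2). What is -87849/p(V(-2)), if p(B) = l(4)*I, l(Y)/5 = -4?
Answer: -87849/320 ≈ -274.53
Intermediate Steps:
I = -16 (I = 8*(-2) = -16)
l(Y) = -20 (l(Y) = 5*(-4) = -20)
V(Z) = Z + 2*Z² (V(Z) = (Z² + Z²) + Z = 2*Z² + Z = Z + 2*Z²)
p(B) = 320 (p(B) = -20*(-16) = 320)
-87849/p(V(-2)) = -87849/320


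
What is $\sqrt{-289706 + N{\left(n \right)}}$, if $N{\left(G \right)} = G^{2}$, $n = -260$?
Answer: $i \sqrt{222106} \approx 471.28 i$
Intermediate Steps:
$\sqrt{-289706 + N{\left(n \right)}} = \sqrt{-289706 + \left(-260\right)^{2}} = \sqrt{-289706 + 67600} = \sqrt{-222106} = i \sqrt{222106}$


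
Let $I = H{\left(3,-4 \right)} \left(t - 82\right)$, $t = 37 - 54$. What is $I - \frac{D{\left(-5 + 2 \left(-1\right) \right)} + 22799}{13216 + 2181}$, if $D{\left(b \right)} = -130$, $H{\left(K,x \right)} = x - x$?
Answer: $- \frac{22669}{15397} \approx -1.4723$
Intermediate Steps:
$t = -17$ ($t = 37 - 54 = -17$)
$H{\left(K,x \right)} = 0$
$I = 0$ ($I = 0 \left(-17 - 82\right) = 0 \left(-99\right) = 0$)
$I - \frac{D{\left(-5 + 2 \left(-1\right) \right)} + 22799}{13216 + 2181} = 0 - \frac{-130 + 22799}{13216 + 2181} = 0 - \frac{22669}{15397} = - \frac{22669}{15397}$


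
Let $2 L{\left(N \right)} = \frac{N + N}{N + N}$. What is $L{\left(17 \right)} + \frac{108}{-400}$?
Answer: $\frac{23}{100} \approx 0.23$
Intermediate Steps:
$L{\left(N \right)} = \frac{1}{2}$ ($L{\left(N \right)} = \frac{\left(N + N\right) \frac{1}{N + N}}{2} = \frac{2 N \frac{1}{2 N}}{2} = \frac{1}{2} \cdot 1 = \frac{1}{2}$)
$L{\left(17 \right)} + \frac{108}{-400} = \frac{1}{2} + \frac{108}{-400} = \frac{1}{2} + 108 \left(- \frac{1}{400}\right) = \frac{1}{2} - \frac{27}{100} = \frac{23}{100}$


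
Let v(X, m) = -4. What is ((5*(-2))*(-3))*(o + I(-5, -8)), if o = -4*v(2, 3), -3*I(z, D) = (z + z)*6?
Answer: 1080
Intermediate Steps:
I(z, D) = -4*z (I(z, D) = -(z + z)*6/3 = -2*z*6/3 = -4*z)
o = 16 (o = -4*(-4) = 16)
((5*(-2))*(-3))*(o + I(-5, -8)) = ((5*(-2))*(-3))*(16 - 4*(-5)) = (-10*(-3))*(16 + 20) = 30*36 = 1080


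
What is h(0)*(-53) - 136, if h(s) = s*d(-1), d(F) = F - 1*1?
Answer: -136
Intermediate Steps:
d(F) = -1 + F (d(F) = F - 1 = -1 + F)
h(s) = -2*s (h(s) = s*(-1 - 1) = s*(-2) = -2*s)
h(0)*(-53) - 136 = -2*0*(-53) - 136 = 0*(-53) - 136 = 0 - 136 = -136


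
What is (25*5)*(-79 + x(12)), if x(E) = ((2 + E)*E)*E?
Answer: 242125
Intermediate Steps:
x(E) = E**2*(2 + E) (x(E) = (E*(2 + E))*E = E**2*(2 + E))
(25*5)*(-79 + x(12)) = (25*5)*(-79 + 12**2*(2 + 12)) = 125*(-79 + 144*14) = 125*(-79 + 2016) = 125*1937 = 242125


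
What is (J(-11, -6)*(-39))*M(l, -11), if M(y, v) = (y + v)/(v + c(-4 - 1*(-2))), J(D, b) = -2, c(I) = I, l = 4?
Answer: 42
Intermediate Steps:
M(y, v) = (v + y)/(-2 + v) (M(y, v) = (y + v)/(v + (-4 - 1*(-2))) = (v + y)/(v + (-4 + 2)) = (v + y)/(v - 2) = (v + y)/(-2 + v))
(J(-11, -6)*(-39))*M(l, -11) = (-2*(-39))*((-11 + 4)/(-2 - 11)) = 78*(-7/(-13)) = 78*(-1/13*(-7)) = 78*(7/13) = 42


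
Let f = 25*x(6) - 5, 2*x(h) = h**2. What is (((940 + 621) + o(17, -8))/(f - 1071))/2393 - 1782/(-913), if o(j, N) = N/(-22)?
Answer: 2668042551/1367690434 ≈ 1.9508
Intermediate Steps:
o(j, N) = -N/22 (o(j, N) = N*(-1/22) = -N/22)
x(h) = h**2/2
f = 445 (f = 25*((1/2)*6**2) - 5 = 25*((1/2)*36) - 5 = 25*18 - 5 = 450 - 5 = 445)
(((940 + 621) + o(17, -8))/(f - 1071))/2393 - 1782/(-913) = (((940 + 621) - 1/22*(-8))/(445 - 1071))/2393 - 1782/(-913) = ((1561 + 4/11)/(-626))*(1/2393) - 1782*(-1/913) = ((17175/11)*(-1/626))*(1/2393) + 162/83 = -17175/6886*1/2393 + 162/83 = -17175/16478198 + 162/83 = 2668042551/1367690434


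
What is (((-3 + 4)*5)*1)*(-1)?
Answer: -5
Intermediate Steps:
(((-3 + 4)*5)*1)*(-1) = ((1*5)*1)*(-1) = (5*1)*(-1) = 5*(-1) = -5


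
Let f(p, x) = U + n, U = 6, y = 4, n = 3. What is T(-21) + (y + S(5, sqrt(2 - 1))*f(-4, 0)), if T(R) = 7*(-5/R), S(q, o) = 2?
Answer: 71/3 ≈ 23.667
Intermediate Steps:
f(p, x) = 9 (f(p, x) = 6 + 3 = 9)
T(R) = -35/R
T(-21) + (y + S(5, sqrt(2 - 1))*f(-4, 0)) = -35/(-21) + (4 + 2*9) = -35*(-1/21) + (4 + 18) = 5/3 + 22 = 71/3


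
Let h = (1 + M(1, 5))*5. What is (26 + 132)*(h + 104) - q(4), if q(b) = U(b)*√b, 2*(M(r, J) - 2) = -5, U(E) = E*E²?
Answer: 16699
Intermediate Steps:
U(E) = E³
M(r, J) = -½ (M(r, J) = 2 + (½)*(-5) = 2 - 5/2 = -½)
q(b) = b^(7/2) (q(b) = b³*√b = b^(7/2))
h = 5/2 (h = (1 - ½)*5 = (½)*5 = 5/2 ≈ 2.5000)
(26 + 132)*(h + 104) - q(4) = (26 + 132)*(5/2 + 104) - 4^(7/2) = 158*(213/2) - 1*128 = 16827 - 128 = 16699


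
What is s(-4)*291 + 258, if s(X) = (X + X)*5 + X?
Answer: -12546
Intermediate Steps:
s(X) = 11*X (s(X) = (2*X)*5 + X = 10*X + X = 11*X)
s(-4)*291 + 258 = (11*(-4))*291 + 258 = -44*291 + 258 = -12804 + 258 = -12546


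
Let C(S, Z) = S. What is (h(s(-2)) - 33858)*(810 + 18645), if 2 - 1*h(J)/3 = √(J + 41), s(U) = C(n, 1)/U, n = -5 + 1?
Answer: -658590660 - 58365*√43 ≈ -6.5897e+8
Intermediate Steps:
n = -4
s(U) = -4/U
h(J) = 6 - 3*√(41 + J) (h(J) = 6 - 3*√(J + 41) = 6 - 3*√(41 + J))
(h(s(-2)) - 33858)*(810 + 18645) = ((6 - 3*√(41 - 4/(-2))) - 33858)*(810 + 18645) = ((6 - 3*√(41 - 4*(-½))) - 33858)*19455 = ((6 - 3*√(41 + 2)) - 33858)*19455 = ((6 - 3*√43) - 33858)*19455 = (-33852 - 3*√43)*19455 = -658590660 - 58365*√43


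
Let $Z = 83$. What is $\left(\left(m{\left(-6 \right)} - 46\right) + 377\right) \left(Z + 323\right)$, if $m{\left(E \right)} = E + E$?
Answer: $129514$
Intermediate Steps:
$m{\left(E \right)} = 2 E$
$\left(\left(m{\left(-6 \right)} - 46\right) + 377\right) \left(Z + 323\right) = \left(\left(2 \left(-6\right) - 46\right) + 377\right) \left(83 + 323\right) = \left(\left(-12 - 46\right) + 377\right) 406 = \left(-58 + 377\right) 406 = 319 \cdot 406 = 129514$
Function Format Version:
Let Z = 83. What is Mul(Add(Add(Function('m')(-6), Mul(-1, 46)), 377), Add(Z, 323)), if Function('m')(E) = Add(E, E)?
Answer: 129514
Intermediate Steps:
Function('m')(E) = Mul(2, E)
Mul(Add(Add(Function('m')(-6), Mul(-1, 46)), 377), Add(Z, 323)) = Mul(Add(Add(Mul(2, -6), Mul(-1, 46)), 377), Add(83, 323)) = Mul(Add(Add(-12, -46), 377), 406) = Mul(Add(-58, 377), 406) = Mul(319, 406) = 129514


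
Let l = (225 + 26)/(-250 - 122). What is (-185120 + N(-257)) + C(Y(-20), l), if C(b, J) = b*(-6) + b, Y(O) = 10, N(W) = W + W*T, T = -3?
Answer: -184656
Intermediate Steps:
N(W) = -2*W (N(W) = W + W*(-3) = W - 3*W = -2*W)
l = -251/372 (l = 251/(-372) = 251*(-1/372) = -251/372 ≈ -0.67473)
C(b, J) = -5*b (C(b, J) = -6*b + b = -5*b)
(-185120 + N(-257)) + C(Y(-20), l) = (-185120 - 2*(-257)) - 5*10 = (-185120 + 514) - 50 = -184606 - 50 = -184656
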